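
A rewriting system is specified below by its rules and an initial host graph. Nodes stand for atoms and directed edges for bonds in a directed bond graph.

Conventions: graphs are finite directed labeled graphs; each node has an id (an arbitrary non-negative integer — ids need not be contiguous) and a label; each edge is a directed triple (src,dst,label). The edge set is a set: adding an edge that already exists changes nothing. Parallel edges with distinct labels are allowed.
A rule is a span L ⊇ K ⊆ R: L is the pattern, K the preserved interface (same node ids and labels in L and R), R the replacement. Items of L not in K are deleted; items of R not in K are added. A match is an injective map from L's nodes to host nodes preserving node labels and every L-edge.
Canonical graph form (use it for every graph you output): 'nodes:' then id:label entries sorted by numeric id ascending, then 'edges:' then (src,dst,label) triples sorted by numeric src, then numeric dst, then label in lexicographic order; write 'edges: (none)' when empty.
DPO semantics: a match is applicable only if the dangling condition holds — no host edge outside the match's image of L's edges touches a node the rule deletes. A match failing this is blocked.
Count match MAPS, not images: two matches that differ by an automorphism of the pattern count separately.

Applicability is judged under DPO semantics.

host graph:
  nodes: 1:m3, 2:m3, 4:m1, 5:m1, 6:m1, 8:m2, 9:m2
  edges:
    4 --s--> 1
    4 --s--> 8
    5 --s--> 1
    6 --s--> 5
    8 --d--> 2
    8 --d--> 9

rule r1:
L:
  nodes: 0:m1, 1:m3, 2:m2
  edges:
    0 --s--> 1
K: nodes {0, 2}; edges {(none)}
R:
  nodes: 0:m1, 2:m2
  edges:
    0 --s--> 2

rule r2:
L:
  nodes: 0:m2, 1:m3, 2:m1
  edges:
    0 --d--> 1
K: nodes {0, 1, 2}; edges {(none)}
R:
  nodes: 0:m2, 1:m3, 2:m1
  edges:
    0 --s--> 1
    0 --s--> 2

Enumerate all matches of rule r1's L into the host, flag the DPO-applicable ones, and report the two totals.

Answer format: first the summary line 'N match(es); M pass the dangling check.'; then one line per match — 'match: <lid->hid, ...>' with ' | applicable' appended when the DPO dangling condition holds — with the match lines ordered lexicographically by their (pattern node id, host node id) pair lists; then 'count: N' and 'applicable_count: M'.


4 match(es); 0 pass the dangling check.
match: 0->4, 1->1, 2->8
match: 0->4, 1->1, 2->9
match: 0->5, 1->1, 2->8
match: 0->5, 1->1, 2->9
count: 4
applicable_count: 0


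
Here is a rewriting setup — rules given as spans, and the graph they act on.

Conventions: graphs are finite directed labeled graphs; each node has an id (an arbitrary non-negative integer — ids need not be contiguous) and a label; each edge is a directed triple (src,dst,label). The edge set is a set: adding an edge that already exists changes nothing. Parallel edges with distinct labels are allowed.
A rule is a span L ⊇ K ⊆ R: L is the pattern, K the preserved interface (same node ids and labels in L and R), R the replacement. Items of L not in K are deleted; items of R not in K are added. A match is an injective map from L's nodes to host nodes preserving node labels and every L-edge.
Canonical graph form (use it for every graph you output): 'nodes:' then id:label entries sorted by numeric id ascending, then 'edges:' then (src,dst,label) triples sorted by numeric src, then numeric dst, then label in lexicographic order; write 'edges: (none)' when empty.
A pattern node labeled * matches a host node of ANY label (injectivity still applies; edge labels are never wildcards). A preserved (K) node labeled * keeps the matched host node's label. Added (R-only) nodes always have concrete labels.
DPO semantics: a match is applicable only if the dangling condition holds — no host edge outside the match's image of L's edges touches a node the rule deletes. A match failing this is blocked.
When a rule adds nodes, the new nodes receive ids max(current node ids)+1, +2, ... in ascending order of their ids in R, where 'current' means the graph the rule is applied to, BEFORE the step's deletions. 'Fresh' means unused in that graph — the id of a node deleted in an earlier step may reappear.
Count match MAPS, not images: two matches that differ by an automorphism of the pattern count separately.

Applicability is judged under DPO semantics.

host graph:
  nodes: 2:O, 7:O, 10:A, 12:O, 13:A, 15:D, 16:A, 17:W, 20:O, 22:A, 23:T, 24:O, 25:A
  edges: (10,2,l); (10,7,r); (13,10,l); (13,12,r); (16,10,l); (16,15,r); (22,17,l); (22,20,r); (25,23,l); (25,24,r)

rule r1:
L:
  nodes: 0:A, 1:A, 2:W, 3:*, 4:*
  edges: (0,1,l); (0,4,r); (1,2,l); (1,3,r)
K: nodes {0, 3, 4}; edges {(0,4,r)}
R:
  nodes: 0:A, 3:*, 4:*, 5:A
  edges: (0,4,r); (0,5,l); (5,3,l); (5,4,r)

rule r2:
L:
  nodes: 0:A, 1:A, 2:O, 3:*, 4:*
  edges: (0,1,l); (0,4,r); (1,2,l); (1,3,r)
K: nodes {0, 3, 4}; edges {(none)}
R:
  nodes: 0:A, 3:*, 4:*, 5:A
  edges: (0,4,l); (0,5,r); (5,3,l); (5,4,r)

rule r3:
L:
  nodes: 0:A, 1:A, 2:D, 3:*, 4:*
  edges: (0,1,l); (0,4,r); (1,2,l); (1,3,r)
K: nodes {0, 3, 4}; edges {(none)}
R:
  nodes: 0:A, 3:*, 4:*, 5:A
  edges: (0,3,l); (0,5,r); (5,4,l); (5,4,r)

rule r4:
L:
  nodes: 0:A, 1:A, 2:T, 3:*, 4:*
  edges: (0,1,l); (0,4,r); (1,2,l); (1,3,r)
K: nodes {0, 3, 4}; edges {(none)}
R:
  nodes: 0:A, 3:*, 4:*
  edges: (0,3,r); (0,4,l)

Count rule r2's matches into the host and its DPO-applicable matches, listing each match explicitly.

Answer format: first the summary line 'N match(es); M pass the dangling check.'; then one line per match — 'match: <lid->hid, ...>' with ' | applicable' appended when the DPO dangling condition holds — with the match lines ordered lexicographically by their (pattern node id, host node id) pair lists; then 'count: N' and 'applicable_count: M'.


2 match(es); 0 pass the dangling check.
match: 0->13, 1->10, 2->2, 3->7, 4->12
match: 0->16, 1->10, 2->2, 3->7, 4->15
count: 2
applicable_count: 0


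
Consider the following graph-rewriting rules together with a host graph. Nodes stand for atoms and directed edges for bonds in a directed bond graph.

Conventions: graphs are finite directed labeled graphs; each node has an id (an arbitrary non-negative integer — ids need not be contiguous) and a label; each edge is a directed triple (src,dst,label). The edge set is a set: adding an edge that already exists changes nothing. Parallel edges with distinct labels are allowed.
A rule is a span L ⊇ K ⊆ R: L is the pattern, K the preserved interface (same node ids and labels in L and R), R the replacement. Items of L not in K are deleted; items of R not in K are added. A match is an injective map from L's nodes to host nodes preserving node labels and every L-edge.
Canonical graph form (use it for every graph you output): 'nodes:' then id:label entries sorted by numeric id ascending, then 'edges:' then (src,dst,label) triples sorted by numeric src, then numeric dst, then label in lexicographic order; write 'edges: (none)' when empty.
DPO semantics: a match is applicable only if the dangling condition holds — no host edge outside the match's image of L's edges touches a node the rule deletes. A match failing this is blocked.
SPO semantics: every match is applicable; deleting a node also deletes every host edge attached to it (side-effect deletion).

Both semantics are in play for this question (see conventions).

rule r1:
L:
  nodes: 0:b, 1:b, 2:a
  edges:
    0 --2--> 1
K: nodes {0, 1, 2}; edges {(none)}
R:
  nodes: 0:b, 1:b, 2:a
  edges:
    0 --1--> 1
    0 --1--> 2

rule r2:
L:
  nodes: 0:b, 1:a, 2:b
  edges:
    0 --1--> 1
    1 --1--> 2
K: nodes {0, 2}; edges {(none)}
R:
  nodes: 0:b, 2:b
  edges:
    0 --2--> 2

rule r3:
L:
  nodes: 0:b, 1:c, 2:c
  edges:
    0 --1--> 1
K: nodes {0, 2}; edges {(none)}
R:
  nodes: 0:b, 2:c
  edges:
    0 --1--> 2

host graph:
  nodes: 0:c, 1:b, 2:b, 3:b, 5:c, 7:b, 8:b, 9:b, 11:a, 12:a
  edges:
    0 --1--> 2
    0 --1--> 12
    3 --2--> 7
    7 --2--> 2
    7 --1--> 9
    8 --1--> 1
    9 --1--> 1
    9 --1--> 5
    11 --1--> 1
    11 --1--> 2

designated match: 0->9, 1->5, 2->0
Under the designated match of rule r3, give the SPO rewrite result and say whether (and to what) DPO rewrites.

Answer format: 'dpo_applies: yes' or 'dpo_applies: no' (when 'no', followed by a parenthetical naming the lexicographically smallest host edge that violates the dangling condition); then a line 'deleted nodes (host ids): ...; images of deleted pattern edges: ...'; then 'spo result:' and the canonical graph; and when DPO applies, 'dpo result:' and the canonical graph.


dpo_applies: yes
deleted nodes (host ids): 5; images of deleted pattern edges: (9,5,1)
spo result:
nodes: 0:c, 1:b, 2:b, 3:b, 7:b, 8:b, 9:b, 11:a, 12:a
edges: (0,2,1); (0,12,1); (3,7,2); (7,2,2); (7,9,1); (8,1,1); (9,0,1); (9,1,1); (11,1,1); (11,2,1)
dpo result:
nodes: 0:c, 1:b, 2:b, 3:b, 7:b, 8:b, 9:b, 11:a, 12:a
edges: (0,2,1); (0,12,1); (3,7,2); (7,2,2); (7,9,1); (8,1,1); (9,0,1); (9,1,1); (11,1,1); (11,2,1)


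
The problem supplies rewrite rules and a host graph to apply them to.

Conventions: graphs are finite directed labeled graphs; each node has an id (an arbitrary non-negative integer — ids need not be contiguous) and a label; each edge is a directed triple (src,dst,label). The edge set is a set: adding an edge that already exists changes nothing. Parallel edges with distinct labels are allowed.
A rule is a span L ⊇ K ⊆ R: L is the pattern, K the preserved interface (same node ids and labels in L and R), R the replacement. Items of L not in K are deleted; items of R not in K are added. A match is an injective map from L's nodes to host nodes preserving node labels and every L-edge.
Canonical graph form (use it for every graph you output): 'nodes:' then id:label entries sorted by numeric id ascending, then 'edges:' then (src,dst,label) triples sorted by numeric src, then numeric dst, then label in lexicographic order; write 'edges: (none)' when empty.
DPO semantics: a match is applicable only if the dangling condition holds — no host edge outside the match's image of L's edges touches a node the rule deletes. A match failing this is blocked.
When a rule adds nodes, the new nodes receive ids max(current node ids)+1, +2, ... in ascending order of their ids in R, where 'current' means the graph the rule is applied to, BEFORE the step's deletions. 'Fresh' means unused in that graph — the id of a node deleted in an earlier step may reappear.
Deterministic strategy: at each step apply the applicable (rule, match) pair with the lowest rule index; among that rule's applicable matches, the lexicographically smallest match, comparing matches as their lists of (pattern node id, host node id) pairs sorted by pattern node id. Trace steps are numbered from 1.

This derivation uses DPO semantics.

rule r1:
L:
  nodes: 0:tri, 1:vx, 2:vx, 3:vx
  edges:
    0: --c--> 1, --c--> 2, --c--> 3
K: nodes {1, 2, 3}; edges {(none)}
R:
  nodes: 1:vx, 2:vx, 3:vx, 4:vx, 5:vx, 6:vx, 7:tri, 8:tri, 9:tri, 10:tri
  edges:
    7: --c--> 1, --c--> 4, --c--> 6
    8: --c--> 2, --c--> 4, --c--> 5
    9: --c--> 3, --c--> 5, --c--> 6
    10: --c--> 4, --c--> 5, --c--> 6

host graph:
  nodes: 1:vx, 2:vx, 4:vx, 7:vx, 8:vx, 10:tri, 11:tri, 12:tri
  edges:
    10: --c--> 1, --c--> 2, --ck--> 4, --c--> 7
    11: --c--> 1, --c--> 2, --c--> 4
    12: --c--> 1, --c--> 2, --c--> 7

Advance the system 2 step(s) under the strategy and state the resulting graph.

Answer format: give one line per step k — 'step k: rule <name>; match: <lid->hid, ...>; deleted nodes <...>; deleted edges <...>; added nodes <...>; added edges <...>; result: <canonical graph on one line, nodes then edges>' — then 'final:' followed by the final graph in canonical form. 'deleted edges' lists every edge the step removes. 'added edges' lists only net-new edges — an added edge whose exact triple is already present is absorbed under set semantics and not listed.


step 1: rule r1; match: 0->11, 1->1, 2->2, 3->4; deleted nodes 11; deleted edges (11,1,c); (11,2,c); (11,4,c); added nodes 13, 14, 15, 16, 17, 18, 19; added edges (16,1,c); (16,13,c); (16,15,c); (17,2,c); (17,13,c); (17,14,c); (18,4,c); (18,14,c); (18,15,c); (19,13,c); (19,14,c); (19,15,c); result: nodes: 1:vx, 2:vx, 4:vx, 7:vx, 8:vx, 10:tri, 12:tri, 13:vx, 14:vx, 15:vx, 16:tri, 17:tri, 18:tri, 19:tri edges: (10,1,c); (10,2,c); (10,4,ck); (10,7,c); (12,1,c); (12,2,c); (12,7,c); (16,1,c); (16,13,c); (16,15,c); (17,2,c); (17,13,c); (17,14,c); (18,4,c); (18,14,c); (18,15,c); (19,13,c); (19,14,c); (19,15,c)
step 2: rule r1; match: 0->12, 1->1, 2->2, 3->7; deleted nodes 12; deleted edges (12,1,c); (12,2,c); (12,7,c); added nodes 20, 21, 22, 23, 24, 25, 26; added edges (23,1,c); (23,20,c); (23,22,c); (24,2,c); (24,20,c); (24,21,c); (25,7,c); (25,21,c); (25,22,c); (26,20,c); (26,21,c); (26,22,c); result: nodes: 1:vx, 2:vx, 4:vx, 7:vx, 8:vx, 10:tri, 13:vx, 14:vx, 15:vx, 16:tri, 17:tri, 18:tri, 19:tri, 20:vx, 21:vx, 22:vx, 23:tri, 24:tri, 25:tri, 26:tri edges: (10,1,c); (10,2,c); (10,4,ck); (10,7,c); (16,1,c); (16,13,c); (16,15,c); (17,2,c); (17,13,c); (17,14,c); (18,4,c); (18,14,c); (18,15,c); (19,13,c); (19,14,c); (19,15,c); (23,1,c); (23,20,c); (23,22,c); (24,2,c); (24,20,c); (24,21,c); (25,7,c); (25,21,c); (25,22,c); (26,20,c); (26,21,c); (26,22,c)
final:
nodes: 1:vx, 2:vx, 4:vx, 7:vx, 8:vx, 10:tri, 13:vx, 14:vx, 15:vx, 16:tri, 17:tri, 18:tri, 19:tri, 20:vx, 21:vx, 22:vx, 23:tri, 24:tri, 25:tri, 26:tri
edges: (10,1,c); (10,2,c); (10,4,ck); (10,7,c); (16,1,c); (16,13,c); (16,15,c); (17,2,c); (17,13,c); (17,14,c); (18,4,c); (18,14,c); (18,15,c); (19,13,c); (19,14,c); (19,15,c); (23,1,c); (23,20,c); (23,22,c); (24,2,c); (24,20,c); (24,21,c); (25,7,c); (25,21,c); (25,22,c); (26,20,c); (26,21,c); (26,22,c)


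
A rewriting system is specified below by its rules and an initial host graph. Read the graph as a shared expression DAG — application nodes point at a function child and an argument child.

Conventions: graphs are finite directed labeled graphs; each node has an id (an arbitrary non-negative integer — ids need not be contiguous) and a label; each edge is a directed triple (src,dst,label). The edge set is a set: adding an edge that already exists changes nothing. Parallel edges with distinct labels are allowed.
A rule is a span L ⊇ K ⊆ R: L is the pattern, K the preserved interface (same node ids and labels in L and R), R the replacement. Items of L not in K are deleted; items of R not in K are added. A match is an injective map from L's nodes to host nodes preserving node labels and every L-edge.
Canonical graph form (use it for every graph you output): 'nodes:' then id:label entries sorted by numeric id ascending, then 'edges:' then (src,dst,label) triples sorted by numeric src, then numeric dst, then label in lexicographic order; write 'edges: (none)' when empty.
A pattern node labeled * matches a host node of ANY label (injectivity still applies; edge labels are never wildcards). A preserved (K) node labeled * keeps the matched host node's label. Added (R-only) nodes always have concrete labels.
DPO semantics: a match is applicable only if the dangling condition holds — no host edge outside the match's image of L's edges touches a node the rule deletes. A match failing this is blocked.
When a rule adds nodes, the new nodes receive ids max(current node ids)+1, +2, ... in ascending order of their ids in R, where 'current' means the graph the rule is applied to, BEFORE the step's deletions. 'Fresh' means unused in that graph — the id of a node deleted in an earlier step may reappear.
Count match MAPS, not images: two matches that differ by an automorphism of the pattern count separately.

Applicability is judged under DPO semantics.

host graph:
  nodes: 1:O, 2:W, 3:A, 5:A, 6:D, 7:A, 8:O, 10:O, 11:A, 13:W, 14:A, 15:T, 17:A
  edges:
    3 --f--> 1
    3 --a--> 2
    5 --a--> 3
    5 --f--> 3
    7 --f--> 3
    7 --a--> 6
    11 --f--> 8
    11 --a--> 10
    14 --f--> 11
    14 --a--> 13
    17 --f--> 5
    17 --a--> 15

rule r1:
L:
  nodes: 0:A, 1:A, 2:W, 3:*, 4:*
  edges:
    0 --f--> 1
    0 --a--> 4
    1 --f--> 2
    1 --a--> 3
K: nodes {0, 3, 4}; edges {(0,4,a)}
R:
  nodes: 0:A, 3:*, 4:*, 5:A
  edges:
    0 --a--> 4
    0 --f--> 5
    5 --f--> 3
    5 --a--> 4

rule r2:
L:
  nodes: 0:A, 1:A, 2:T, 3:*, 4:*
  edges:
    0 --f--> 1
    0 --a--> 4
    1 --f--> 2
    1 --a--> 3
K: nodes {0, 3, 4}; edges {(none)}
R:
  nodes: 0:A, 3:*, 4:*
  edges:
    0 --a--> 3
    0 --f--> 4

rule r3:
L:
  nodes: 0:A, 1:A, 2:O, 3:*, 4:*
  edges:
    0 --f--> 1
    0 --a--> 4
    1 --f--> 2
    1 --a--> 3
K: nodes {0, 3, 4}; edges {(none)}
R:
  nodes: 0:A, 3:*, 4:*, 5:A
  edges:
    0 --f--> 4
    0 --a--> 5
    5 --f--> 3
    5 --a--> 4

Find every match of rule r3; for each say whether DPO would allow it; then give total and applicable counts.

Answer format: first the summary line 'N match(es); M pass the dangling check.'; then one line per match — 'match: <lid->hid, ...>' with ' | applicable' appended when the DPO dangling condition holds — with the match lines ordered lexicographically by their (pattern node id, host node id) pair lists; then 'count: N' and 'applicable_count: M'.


2 match(es); 1 pass the dangling check.
match: 0->7, 1->3, 2->1, 3->2, 4->6
match: 0->14, 1->11, 2->8, 3->10, 4->13 | applicable
count: 2
applicable_count: 1


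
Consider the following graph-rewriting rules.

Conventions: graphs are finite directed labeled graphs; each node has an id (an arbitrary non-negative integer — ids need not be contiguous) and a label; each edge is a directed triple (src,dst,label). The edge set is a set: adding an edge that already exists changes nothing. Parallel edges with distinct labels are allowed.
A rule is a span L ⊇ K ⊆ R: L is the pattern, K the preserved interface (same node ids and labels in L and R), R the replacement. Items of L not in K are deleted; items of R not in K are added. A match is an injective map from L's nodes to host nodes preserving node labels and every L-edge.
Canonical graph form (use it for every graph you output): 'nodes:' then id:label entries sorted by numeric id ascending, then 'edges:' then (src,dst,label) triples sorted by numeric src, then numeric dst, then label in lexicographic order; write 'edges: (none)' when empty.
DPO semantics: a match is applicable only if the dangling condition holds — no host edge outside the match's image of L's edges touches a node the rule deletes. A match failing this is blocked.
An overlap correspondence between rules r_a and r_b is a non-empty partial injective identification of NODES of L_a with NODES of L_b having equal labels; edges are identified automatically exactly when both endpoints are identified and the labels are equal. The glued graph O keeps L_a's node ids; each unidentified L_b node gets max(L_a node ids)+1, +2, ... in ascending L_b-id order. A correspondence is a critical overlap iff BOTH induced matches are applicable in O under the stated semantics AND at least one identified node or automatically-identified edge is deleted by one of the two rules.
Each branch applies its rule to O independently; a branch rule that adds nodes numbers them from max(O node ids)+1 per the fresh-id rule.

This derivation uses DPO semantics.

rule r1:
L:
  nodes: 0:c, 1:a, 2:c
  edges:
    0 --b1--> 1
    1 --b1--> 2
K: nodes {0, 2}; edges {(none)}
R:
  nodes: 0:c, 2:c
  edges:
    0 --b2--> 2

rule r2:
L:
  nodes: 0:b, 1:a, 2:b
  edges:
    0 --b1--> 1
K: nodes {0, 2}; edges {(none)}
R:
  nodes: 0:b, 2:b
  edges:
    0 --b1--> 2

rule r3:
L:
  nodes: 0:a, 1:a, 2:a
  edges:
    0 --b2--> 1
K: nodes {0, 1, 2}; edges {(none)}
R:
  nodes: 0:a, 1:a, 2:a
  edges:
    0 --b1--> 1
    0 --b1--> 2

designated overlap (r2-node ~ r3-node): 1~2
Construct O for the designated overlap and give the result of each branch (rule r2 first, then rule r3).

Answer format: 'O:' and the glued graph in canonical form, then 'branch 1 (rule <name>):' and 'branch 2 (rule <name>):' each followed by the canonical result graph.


O:
nodes: 0:b, 1:a, 2:b, 3:a, 4:a
edges: (0,1,b1); (3,4,b2)
branch 1 (rule r2):
nodes: 0:b, 2:b, 3:a, 4:a
edges: (0,2,b1); (3,4,b2)
branch 2 (rule r3):
nodes: 0:b, 1:a, 2:b, 3:a, 4:a
edges: (0,1,b1); (3,1,b1); (3,4,b1)


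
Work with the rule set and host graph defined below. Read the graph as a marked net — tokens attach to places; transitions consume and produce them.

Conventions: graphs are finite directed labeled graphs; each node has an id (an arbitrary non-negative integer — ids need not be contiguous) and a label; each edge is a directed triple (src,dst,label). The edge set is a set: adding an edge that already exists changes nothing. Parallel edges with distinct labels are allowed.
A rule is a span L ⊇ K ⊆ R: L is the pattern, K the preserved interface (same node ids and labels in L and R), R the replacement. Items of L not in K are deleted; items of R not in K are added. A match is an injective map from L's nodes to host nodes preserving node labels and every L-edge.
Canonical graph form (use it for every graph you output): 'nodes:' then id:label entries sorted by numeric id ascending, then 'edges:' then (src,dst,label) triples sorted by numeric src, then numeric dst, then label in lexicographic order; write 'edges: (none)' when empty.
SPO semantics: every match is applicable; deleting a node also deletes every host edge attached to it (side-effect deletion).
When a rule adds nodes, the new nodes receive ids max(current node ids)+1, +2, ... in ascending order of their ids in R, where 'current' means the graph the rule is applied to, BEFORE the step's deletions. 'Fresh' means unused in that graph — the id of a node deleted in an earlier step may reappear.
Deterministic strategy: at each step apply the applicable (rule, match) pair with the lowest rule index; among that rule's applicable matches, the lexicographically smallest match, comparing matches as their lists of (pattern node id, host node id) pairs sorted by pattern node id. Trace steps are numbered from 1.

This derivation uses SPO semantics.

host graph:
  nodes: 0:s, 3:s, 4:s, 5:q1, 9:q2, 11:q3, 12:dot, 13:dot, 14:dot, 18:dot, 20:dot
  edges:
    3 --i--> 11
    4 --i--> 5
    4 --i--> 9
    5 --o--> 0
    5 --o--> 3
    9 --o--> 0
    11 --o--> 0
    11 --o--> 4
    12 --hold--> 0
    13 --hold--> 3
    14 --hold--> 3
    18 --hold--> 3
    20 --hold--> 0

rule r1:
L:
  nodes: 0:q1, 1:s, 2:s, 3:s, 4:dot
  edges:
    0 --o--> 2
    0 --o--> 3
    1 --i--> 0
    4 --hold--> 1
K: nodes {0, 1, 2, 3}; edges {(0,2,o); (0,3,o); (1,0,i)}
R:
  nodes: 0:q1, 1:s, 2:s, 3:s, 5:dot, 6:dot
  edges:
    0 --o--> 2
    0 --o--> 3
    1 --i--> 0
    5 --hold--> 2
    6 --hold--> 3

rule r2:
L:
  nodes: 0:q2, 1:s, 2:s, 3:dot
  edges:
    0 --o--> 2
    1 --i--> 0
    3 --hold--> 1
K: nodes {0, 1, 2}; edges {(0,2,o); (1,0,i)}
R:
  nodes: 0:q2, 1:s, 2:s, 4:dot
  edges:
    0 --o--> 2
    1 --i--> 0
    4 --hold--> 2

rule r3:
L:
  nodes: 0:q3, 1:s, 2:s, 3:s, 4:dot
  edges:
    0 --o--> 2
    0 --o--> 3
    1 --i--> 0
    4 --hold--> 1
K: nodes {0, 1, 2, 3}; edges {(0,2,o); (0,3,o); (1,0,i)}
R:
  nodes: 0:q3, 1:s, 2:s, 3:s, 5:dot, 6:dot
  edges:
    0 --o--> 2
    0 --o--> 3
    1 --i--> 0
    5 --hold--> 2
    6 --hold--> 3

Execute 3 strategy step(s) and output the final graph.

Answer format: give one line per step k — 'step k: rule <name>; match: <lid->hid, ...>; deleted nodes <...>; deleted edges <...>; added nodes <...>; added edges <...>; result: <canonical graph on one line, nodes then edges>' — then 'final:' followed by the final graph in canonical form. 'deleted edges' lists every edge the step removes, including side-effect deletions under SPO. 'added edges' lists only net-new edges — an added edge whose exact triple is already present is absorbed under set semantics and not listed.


step 1: rule r3; match: 0->11, 1->3, 2->0, 3->4, 4->13; deleted nodes 13; deleted edges (13,3,hold); added nodes 21, 22; added edges (21,0,hold); (22,4,hold); result: nodes: 0:s, 3:s, 4:s, 5:q1, 9:q2, 11:q3, 12:dot, 14:dot, 18:dot, 20:dot, 21:dot, 22:dot edges: (3,11,i); (4,5,i); (4,9,i); (5,0,o); (5,3,o); (9,0,o); (11,0,o); (11,4,o); (12,0,hold); (14,3,hold); (18,3,hold); (20,0,hold); (21,0,hold); (22,4,hold)
step 2: rule r1; match: 0->5, 1->4, 2->0, 3->3, 4->22; deleted nodes 22; deleted edges (22,4,hold); added nodes 23, 24; added edges (23,0,hold); (24,3,hold); result: nodes: 0:s, 3:s, 4:s, 5:q1, 9:q2, 11:q3, 12:dot, 14:dot, 18:dot, 20:dot, 21:dot, 23:dot, 24:dot edges: (3,11,i); (4,5,i); (4,9,i); (5,0,o); (5,3,o); (9,0,o); (11,0,o); (11,4,o); (12,0,hold); (14,3,hold); (18,3,hold); (20,0,hold); (21,0,hold); (23,0,hold); (24,3,hold)
step 3: rule r3; match: 0->11, 1->3, 2->0, 3->4, 4->14; deleted nodes 14; deleted edges (14,3,hold); added nodes 25, 26; added edges (25,0,hold); (26,4,hold); result: nodes: 0:s, 3:s, 4:s, 5:q1, 9:q2, 11:q3, 12:dot, 18:dot, 20:dot, 21:dot, 23:dot, 24:dot, 25:dot, 26:dot edges: (3,11,i); (4,5,i); (4,9,i); (5,0,o); (5,3,o); (9,0,o); (11,0,o); (11,4,o); (12,0,hold); (18,3,hold); (20,0,hold); (21,0,hold); (23,0,hold); (24,3,hold); (25,0,hold); (26,4,hold)
final:
nodes: 0:s, 3:s, 4:s, 5:q1, 9:q2, 11:q3, 12:dot, 18:dot, 20:dot, 21:dot, 23:dot, 24:dot, 25:dot, 26:dot
edges: (3,11,i); (4,5,i); (4,9,i); (5,0,o); (5,3,o); (9,0,o); (11,0,o); (11,4,o); (12,0,hold); (18,3,hold); (20,0,hold); (21,0,hold); (23,0,hold); (24,3,hold); (25,0,hold); (26,4,hold)


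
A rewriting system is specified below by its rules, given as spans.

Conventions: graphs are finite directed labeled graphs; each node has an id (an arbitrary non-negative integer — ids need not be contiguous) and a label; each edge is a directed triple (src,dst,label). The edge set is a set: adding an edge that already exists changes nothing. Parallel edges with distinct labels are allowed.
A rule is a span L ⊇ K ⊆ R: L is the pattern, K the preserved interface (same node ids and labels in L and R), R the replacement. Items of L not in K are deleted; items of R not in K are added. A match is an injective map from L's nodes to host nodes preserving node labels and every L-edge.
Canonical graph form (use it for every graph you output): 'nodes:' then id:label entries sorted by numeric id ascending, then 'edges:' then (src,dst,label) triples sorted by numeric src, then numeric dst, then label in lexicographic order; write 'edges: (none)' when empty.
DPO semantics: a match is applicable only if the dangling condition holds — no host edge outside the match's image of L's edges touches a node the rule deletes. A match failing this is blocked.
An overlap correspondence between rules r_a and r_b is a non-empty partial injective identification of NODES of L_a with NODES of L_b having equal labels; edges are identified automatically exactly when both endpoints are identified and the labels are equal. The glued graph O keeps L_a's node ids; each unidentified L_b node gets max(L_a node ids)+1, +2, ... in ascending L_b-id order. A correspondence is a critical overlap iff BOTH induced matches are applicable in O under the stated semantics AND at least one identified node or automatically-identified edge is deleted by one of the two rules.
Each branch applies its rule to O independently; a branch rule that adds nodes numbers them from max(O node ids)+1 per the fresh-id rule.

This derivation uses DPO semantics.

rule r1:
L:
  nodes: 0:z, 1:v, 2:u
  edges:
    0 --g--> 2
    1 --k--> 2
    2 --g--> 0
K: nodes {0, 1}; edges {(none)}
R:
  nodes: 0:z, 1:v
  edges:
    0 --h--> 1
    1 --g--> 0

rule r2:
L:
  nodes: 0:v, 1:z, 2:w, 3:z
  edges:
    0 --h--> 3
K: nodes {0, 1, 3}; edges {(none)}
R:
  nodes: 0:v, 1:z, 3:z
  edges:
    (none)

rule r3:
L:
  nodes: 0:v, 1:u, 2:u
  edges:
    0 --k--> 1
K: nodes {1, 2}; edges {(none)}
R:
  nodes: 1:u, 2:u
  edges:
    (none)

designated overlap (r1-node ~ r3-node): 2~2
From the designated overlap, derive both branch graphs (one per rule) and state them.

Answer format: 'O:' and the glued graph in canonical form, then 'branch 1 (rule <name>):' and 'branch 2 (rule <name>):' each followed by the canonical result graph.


O:
nodes: 0:z, 1:v, 2:u, 3:v, 4:u
edges: (0,2,g); (1,2,k); (2,0,g); (3,4,k)
branch 1 (rule r1):
nodes: 0:z, 1:v, 3:v, 4:u
edges: (0,1,h); (1,0,g); (3,4,k)
branch 2 (rule r3):
nodes: 0:z, 1:v, 2:u, 4:u
edges: (0,2,g); (1,2,k); (2,0,g)


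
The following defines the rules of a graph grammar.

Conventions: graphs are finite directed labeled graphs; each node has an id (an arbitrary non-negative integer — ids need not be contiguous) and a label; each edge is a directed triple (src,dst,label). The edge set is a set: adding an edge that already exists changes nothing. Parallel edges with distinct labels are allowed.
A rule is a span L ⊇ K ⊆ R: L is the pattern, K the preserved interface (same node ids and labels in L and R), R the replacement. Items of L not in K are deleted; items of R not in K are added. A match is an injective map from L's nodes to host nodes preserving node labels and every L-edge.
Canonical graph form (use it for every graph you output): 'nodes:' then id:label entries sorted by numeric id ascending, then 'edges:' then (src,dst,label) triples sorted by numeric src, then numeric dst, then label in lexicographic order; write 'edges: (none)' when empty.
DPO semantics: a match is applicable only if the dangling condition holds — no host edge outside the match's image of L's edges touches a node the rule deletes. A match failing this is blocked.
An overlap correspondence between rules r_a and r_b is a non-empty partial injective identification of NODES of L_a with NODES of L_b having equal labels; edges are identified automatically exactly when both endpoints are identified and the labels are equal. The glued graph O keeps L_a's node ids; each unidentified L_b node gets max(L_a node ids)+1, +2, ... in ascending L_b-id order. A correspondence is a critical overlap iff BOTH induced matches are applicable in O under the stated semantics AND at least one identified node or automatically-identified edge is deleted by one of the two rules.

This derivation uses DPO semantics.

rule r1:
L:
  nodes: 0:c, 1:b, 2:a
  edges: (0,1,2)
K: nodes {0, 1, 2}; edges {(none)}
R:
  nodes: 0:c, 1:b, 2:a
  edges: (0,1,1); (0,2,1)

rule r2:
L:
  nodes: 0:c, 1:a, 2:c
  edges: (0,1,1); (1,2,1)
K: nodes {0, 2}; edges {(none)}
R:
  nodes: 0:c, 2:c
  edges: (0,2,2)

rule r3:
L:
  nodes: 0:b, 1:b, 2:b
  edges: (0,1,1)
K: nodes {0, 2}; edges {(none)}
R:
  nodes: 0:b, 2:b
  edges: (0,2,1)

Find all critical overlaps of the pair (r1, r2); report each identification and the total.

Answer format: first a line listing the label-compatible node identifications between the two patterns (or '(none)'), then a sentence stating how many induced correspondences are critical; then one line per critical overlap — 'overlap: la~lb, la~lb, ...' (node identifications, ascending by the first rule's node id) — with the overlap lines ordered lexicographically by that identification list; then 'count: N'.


label-compatible node identifications between L(r1) and L(r2): 0~0, 0~2, 2~1
3 of the induced correspondences are critical overlaps of r1 and r2.
overlap: 0~0, 2~1
overlap: 0~2, 2~1
overlap: 2~1
count: 3


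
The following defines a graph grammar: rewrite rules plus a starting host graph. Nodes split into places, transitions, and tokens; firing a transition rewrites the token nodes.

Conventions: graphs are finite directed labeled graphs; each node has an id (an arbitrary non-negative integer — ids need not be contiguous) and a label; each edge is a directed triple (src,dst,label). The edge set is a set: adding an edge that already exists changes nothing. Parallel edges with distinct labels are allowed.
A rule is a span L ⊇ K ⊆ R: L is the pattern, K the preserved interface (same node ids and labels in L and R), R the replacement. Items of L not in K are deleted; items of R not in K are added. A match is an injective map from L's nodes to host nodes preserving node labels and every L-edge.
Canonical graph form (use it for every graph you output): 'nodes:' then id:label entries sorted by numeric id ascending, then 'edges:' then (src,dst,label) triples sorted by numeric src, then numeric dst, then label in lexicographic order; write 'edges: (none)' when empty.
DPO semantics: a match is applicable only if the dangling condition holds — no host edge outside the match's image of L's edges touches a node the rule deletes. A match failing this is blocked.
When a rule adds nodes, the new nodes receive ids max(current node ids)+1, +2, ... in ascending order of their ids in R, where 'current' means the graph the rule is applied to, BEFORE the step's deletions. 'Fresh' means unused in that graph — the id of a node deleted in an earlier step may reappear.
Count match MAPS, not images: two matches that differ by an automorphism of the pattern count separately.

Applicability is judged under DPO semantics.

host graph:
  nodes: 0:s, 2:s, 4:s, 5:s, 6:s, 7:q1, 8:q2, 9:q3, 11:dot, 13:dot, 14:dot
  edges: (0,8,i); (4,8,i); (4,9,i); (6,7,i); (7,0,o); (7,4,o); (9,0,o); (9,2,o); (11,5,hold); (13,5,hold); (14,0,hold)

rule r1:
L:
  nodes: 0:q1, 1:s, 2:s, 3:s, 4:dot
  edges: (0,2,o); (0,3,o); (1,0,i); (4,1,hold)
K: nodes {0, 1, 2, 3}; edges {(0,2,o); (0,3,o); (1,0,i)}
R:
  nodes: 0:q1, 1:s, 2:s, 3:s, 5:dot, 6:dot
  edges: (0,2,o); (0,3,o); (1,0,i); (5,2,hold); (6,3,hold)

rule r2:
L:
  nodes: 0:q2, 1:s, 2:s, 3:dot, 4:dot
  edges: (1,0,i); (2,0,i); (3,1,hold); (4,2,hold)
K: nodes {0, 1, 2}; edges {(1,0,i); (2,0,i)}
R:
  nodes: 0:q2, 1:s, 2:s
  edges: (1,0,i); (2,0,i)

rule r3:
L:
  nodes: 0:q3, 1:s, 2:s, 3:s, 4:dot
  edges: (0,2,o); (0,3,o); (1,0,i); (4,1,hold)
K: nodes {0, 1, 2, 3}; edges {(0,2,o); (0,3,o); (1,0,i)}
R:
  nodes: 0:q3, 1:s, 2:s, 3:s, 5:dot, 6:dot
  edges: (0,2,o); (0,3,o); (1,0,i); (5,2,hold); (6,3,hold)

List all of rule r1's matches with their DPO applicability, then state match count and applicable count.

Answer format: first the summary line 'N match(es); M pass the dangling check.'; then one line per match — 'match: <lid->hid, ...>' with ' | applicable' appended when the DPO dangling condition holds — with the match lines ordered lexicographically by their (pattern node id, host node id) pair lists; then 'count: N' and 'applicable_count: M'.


0 match(es); 0 pass the dangling check.
count: 0
applicable_count: 0


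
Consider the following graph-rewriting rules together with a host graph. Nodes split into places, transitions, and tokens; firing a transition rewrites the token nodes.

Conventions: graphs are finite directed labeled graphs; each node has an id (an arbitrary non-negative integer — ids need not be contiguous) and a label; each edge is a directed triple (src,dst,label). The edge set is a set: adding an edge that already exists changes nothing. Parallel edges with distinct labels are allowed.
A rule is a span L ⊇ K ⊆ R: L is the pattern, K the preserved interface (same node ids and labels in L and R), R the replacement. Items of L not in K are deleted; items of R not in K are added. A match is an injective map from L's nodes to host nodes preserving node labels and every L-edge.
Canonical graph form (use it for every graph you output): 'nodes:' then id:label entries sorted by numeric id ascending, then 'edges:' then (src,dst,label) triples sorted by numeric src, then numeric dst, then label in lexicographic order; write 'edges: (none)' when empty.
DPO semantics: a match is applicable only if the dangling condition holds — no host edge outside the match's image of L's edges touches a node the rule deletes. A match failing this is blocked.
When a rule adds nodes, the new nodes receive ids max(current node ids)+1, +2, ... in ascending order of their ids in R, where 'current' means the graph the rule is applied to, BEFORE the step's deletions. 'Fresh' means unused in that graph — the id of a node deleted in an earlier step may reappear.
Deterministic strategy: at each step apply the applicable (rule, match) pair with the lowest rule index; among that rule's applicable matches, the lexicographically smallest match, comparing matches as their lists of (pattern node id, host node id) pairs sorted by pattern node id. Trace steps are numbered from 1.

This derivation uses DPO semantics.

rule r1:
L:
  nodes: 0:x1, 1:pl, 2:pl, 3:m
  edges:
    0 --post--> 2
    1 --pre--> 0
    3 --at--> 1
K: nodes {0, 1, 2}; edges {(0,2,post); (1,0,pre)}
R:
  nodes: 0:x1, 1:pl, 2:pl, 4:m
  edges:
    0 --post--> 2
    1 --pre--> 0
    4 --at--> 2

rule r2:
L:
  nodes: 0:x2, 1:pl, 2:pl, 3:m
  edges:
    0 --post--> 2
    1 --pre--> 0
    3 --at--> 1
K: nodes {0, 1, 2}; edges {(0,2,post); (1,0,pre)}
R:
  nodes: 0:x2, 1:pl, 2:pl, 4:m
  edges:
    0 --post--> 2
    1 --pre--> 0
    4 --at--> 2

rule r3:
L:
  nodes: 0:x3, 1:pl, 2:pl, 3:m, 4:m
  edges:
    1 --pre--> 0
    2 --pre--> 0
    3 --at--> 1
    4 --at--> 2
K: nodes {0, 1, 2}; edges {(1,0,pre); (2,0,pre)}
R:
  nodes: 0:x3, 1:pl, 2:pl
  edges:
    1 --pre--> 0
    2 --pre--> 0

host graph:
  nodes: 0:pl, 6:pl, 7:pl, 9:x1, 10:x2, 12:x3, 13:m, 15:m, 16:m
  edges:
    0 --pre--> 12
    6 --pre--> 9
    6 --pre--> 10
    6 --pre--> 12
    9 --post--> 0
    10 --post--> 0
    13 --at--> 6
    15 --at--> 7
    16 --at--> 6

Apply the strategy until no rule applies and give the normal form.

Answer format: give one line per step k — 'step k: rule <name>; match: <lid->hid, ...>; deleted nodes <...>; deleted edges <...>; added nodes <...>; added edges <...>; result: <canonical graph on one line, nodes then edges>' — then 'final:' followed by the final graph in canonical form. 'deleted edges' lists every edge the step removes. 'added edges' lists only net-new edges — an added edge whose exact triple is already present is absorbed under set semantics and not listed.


step 1: rule r1; match: 0->9, 1->6, 2->0, 3->13; deleted nodes 13; deleted edges (13,6,at); added nodes 17; added edges (17,0,at); result: nodes: 0:pl, 6:pl, 7:pl, 9:x1, 10:x2, 12:x3, 15:m, 16:m, 17:m edges: (0,12,pre); (6,9,pre); (6,10,pre); (6,12,pre); (9,0,post); (10,0,post); (15,7,at); (16,6,at); (17,0,at)
step 2: rule r1; match: 0->9, 1->6, 2->0, 3->16; deleted nodes 16; deleted edges (16,6,at); added nodes 18; added edges (18,0,at); result: nodes: 0:pl, 6:pl, 7:pl, 9:x1, 10:x2, 12:x3, 15:m, 17:m, 18:m edges: (0,12,pre); (6,9,pre); (6,10,pre); (6,12,pre); (9,0,post); (10,0,post); (15,7,at); (17,0,at); (18,0,at)
final:
nodes: 0:pl, 6:pl, 7:pl, 9:x1, 10:x2, 12:x3, 15:m, 17:m, 18:m
edges: (0,12,pre); (6,9,pre); (6,10,pre); (6,12,pre); (9,0,post); (10,0,post); (15,7,at); (17,0,at); (18,0,at)


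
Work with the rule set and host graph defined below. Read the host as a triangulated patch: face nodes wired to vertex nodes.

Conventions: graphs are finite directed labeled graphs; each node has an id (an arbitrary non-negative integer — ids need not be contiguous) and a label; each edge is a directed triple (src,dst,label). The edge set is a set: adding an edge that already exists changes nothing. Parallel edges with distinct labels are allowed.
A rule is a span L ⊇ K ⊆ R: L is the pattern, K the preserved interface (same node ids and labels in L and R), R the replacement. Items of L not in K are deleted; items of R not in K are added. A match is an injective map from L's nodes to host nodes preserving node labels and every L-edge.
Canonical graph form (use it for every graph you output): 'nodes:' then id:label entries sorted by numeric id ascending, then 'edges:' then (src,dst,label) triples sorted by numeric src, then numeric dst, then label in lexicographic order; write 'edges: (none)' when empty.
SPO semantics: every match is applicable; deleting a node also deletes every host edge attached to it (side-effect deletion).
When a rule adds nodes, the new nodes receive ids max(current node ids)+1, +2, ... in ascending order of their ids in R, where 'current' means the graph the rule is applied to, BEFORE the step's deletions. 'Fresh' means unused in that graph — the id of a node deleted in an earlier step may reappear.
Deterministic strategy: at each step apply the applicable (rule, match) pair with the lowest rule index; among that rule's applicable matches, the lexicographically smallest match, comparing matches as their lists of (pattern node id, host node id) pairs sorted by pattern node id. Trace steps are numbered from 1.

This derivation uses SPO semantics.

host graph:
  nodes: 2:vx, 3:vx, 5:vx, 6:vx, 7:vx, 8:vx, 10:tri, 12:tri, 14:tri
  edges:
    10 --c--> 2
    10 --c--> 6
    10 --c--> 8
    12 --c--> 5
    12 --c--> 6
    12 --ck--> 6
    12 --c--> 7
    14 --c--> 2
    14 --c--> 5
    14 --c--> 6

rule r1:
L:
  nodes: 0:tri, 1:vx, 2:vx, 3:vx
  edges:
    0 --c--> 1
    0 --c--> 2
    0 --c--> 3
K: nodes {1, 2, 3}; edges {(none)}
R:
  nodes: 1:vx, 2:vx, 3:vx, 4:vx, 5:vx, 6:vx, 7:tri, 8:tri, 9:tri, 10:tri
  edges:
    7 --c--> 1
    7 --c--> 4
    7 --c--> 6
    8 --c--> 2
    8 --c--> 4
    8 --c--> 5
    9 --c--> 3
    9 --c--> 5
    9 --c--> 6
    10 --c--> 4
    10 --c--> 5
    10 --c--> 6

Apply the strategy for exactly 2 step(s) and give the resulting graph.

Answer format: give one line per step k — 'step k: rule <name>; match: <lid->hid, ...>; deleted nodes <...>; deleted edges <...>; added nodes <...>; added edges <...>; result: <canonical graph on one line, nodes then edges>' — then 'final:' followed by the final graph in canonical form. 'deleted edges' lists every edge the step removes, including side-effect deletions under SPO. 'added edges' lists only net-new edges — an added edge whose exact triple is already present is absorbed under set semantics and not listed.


step 1: rule r1; match: 0->10, 1->2, 2->6, 3->8; deleted nodes 10; deleted edges (10,2,c); (10,6,c); (10,8,c); added nodes 15, 16, 17, 18, 19, 20, 21; added edges (18,2,c); (18,15,c); (18,17,c); (19,6,c); (19,15,c); (19,16,c); (20,8,c); (20,16,c); (20,17,c); (21,15,c); (21,16,c); (21,17,c); result: nodes: 2:vx, 3:vx, 5:vx, 6:vx, 7:vx, 8:vx, 12:tri, 14:tri, 15:vx, 16:vx, 17:vx, 18:tri, 19:tri, 20:tri, 21:tri edges: (12,5,c); (12,6,c); (12,6,ck); (12,7,c); (14,2,c); (14,5,c); (14,6,c); (18,2,c); (18,15,c); (18,17,c); (19,6,c); (19,15,c); (19,16,c); (20,8,c); (20,16,c); (20,17,c); (21,15,c); (21,16,c); (21,17,c)
step 2: rule r1; match: 0->12, 1->5, 2->6, 3->7; deleted nodes 12; deleted edges (12,5,c); (12,6,c); (12,6,ck); (12,7,c); added nodes 22, 23, 24, 25, 26, 27, 28; added edges (25,5,c); (25,22,c); (25,24,c); (26,6,c); (26,22,c); (26,23,c); (27,7,c); (27,23,c); (27,24,c); (28,22,c); (28,23,c); (28,24,c); result: nodes: 2:vx, 3:vx, 5:vx, 6:vx, 7:vx, 8:vx, 14:tri, 15:vx, 16:vx, 17:vx, 18:tri, 19:tri, 20:tri, 21:tri, 22:vx, 23:vx, 24:vx, 25:tri, 26:tri, 27:tri, 28:tri edges: (14,2,c); (14,5,c); (14,6,c); (18,2,c); (18,15,c); (18,17,c); (19,6,c); (19,15,c); (19,16,c); (20,8,c); (20,16,c); (20,17,c); (21,15,c); (21,16,c); (21,17,c); (25,5,c); (25,22,c); (25,24,c); (26,6,c); (26,22,c); (26,23,c); (27,7,c); (27,23,c); (27,24,c); (28,22,c); (28,23,c); (28,24,c)
final:
nodes: 2:vx, 3:vx, 5:vx, 6:vx, 7:vx, 8:vx, 14:tri, 15:vx, 16:vx, 17:vx, 18:tri, 19:tri, 20:tri, 21:tri, 22:vx, 23:vx, 24:vx, 25:tri, 26:tri, 27:tri, 28:tri
edges: (14,2,c); (14,5,c); (14,6,c); (18,2,c); (18,15,c); (18,17,c); (19,6,c); (19,15,c); (19,16,c); (20,8,c); (20,16,c); (20,17,c); (21,15,c); (21,16,c); (21,17,c); (25,5,c); (25,22,c); (25,24,c); (26,6,c); (26,22,c); (26,23,c); (27,7,c); (27,23,c); (27,24,c); (28,22,c); (28,23,c); (28,24,c)
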